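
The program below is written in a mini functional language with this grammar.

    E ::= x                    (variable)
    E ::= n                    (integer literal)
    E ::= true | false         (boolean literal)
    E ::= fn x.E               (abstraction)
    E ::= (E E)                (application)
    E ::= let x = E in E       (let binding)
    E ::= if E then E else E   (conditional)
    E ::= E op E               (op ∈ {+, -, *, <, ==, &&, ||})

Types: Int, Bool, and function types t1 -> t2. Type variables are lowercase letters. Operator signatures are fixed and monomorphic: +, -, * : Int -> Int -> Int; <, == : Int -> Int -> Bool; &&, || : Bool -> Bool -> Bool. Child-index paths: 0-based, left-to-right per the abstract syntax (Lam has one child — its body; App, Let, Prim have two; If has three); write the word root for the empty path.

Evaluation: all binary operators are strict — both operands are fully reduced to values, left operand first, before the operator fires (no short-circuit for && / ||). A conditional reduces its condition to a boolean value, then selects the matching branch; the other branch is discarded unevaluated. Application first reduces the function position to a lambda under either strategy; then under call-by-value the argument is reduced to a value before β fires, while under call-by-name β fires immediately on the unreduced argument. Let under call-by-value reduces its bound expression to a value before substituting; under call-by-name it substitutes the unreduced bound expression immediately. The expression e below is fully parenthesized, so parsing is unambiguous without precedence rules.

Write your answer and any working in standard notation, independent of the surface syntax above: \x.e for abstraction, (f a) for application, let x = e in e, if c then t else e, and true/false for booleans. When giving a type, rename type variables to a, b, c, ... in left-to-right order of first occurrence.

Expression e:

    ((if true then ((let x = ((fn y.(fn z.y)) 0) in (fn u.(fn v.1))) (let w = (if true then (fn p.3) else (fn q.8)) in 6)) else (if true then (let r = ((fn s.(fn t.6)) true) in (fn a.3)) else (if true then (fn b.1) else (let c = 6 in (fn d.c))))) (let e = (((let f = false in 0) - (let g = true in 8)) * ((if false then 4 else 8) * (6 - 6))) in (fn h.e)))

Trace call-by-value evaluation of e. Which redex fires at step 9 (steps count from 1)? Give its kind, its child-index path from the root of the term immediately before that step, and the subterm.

Working:
step 0: ((if true then ((let x = ((\y.(\z.y)) 0) in (\u.(\v.1))) (let w = (if true then (\p.3) else (\q.8)) in 6)) else (if true then (let r = ((\s.(\t.6)) true) in (\a.3)) else (if true then (\b.1) else (let c = 6 in (\d.c))))) (let e = (((let f = false in 0) - (let g = true in 8)) * ((if false then 4 else 8) * (6 - 6))) in (\h.e)))
step 1: [if@0] (((let x = ((\y.(\z.y)) 0) in (\u.(\v.1))) (let w = (if true then (\p.3) else (\q.8)) in 6)) (let e = (((let f = false in 0) - (let g = true in 8)) * ((if false then 4 else 8) * (6 - 6))) in (\h.e)))
step 2: [beta@0.0.0] (((let x = (\z.0) in (\u.(\v.1))) (let w = (if true then (\p.3) else (\q.8)) in 6)) (let e = (((let f = false in 0) - (let g = true in 8)) * ((if false then 4 else 8) * (6 - 6))) in (\h.e)))
step 3: [let@0.0] (((\u.(\v.1)) (let w = (if true then (\p.3) else (\q.8)) in 6)) (let e = (((let f = false in 0) - (let g = true in 8)) * ((if false then 4 else 8) * (6 - 6))) in (\h.e)))
step 4: [if@0.1.0] (((\u.(\v.1)) (let w = (\p.3) in 6)) (let e = (((let f = false in 0) - (let g = true in 8)) * ((if false then 4 else 8) * (6 - 6))) in (\h.e)))
step 5: [let@0.1] (((\u.(\v.1)) 6) (let e = (((let f = false in 0) - (let g = true in 8)) * ((if false then 4 else 8) * (6 - 6))) in (\h.e)))
step 6: [beta@0] ((\v.1) (let e = (((let f = false in 0) - (let g = true in 8)) * ((if false then 4 else 8) * (6 - 6))) in (\h.e)))
step 7: [let@1.0.0.0] ((\v.1) (let e = ((0 - (let g = true in 8)) * ((if false then 4 else 8) * (6 - 6))) in (\h.e)))
step 8: [let@1.0.0.1] ((\v.1) (let e = ((0 - 8) * ((if false then 4 else 8) * (6 - 6))) in (\h.e)))
step 9: [delta@1.0.0] ((\v.1) (let e = (-8 * ((if false then 4 else 8) * (6 - 6))) in (\h.e)))

Answer: delta at 1.0.0 : (0 - 8)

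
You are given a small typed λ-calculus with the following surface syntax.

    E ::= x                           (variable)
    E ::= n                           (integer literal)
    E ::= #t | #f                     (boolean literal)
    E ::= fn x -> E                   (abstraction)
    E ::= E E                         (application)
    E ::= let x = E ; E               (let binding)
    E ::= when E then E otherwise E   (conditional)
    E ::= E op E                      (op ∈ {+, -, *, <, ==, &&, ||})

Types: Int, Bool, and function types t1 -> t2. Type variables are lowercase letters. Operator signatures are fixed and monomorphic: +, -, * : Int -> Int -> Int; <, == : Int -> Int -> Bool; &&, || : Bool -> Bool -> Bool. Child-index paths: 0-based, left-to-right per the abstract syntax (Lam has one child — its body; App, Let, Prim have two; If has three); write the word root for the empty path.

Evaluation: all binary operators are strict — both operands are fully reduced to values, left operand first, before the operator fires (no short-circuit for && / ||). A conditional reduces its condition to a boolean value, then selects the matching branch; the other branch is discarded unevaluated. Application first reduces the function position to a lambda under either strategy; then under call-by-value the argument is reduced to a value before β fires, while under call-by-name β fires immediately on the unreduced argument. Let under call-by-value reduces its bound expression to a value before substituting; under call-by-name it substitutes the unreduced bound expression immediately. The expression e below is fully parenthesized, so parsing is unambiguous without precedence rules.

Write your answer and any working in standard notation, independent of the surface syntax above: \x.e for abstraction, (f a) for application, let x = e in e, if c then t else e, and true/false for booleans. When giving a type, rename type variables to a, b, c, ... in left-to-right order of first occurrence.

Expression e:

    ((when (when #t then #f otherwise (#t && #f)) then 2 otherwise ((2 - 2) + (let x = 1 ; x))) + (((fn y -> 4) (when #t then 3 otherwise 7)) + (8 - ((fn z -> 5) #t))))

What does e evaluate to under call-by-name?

Trace:
step 0: ((if (if true then false else (true && false)) then 2 else ((2 - 2) + (let x = 1 in x))) + (((\y.4) (if true then 3 else 7)) + (8 - ((\z.5) true))))
step 1: [if@0.0] ((if false then 2 else ((2 - 2) + (let x = 1 in x))) + (((\y.4) (if true then 3 else 7)) + (8 - ((\z.5) true))))
step 2: [if@0] (((2 - 2) + (let x = 1 in x)) + (((\y.4) (if true then 3 else 7)) + (8 - ((\z.5) true))))
step 3: [delta@0.0] ((0 + (let x = 1 in x)) + (((\y.4) (if true then 3 else 7)) + (8 - ((\z.5) true))))
step 4: [let@0.1] ((0 + 1) + (((\y.4) (if true then 3 else 7)) + (8 - ((\z.5) true))))
step 5: [delta@0] (1 + (((\y.4) (if true then 3 else 7)) + (8 - ((\z.5) true))))
step 6: [beta@1.0] (1 + (4 + (8 - ((\z.5) true))))
step 7: [beta@1.1.1] (1 + (4 + (8 - 5)))
step 8: [delta@1.1] (1 + (4 + 3))
step 9: [delta@1] (1 + 7)
step 10: [delta@root] 8

Answer: 8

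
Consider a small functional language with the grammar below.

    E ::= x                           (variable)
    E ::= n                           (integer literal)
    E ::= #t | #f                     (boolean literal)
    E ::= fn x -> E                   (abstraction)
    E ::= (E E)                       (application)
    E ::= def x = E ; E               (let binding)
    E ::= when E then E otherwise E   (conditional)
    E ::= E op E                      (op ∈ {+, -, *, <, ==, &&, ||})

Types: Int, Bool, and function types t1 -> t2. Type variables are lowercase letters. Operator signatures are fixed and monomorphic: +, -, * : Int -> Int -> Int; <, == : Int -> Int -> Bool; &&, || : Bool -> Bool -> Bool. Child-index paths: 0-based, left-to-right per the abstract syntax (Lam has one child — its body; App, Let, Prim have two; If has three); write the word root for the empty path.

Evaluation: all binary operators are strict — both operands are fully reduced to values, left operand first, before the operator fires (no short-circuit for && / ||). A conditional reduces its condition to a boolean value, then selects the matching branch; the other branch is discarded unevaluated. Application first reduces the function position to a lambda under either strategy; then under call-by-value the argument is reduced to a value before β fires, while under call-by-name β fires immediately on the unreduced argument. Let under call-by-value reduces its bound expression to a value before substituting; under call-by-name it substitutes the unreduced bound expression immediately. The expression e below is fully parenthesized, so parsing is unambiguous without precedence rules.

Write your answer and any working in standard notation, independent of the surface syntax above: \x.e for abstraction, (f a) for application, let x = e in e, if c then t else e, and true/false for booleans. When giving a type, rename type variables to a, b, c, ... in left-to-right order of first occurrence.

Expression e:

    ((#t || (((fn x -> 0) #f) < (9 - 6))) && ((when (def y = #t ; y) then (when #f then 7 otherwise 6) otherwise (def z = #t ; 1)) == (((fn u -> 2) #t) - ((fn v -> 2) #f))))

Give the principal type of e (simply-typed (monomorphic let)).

Trace:
  unify Bool ~ Bool
\x._ : a -> Int
  unify a -> Int ~ Bool -> b
  unify a ~ Bool
  unify Int ~ b
_ _ : Int
  unify Int ~ Int
  unify Int ~ Int
  unify Int ~ Int
  unify Int ~ Int
  unify Bool ~ Bool
  unify Bool ~ Bool
let y : Bool
y : Bool
  unify Bool ~ Bool
  unify Bool ~ Bool
  unify Int ~ Int
let z : Bool
  unify Int ~ Int
  unify Int ~ Int
\u._ : c -> Int
  unify c -> Int ~ Bool -> d
  unify c ~ Bool
  unify Int ~ d
_ _ : Int
  unify Int ~ Int
\v._ : e -> Int
  unify e -> Int ~ Bool -> f
  unify e ~ Bool
  unify Int ~ f
_ _ : Int
  unify Int ~ Int
  unify Int ~ Int
  unify Bool ~ Bool

Answer: Bool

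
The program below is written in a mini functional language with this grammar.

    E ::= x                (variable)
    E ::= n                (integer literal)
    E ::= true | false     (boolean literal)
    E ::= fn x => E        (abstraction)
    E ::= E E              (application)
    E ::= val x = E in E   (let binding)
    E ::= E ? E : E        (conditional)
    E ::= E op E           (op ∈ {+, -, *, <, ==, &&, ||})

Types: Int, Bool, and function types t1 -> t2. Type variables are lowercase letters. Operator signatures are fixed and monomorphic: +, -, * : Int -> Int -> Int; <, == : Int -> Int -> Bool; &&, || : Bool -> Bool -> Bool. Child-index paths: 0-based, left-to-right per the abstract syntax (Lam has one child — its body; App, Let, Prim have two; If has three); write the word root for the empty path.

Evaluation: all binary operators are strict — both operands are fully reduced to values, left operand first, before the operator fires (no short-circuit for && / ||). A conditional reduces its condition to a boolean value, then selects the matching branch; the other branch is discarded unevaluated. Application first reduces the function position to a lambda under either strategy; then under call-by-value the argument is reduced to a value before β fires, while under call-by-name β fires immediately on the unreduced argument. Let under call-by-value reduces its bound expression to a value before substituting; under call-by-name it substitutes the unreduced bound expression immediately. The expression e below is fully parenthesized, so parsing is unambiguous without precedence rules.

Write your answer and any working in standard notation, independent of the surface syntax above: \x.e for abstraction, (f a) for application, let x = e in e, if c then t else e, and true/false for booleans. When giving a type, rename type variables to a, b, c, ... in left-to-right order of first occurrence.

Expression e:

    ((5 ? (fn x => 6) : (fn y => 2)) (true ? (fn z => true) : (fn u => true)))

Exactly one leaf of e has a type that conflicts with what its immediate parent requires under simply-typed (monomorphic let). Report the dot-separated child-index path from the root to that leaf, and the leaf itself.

Derivation:
  unify Int ~ Bool
  FAIL: mismatch Int ~ Bool

Answer: 0.0 : 5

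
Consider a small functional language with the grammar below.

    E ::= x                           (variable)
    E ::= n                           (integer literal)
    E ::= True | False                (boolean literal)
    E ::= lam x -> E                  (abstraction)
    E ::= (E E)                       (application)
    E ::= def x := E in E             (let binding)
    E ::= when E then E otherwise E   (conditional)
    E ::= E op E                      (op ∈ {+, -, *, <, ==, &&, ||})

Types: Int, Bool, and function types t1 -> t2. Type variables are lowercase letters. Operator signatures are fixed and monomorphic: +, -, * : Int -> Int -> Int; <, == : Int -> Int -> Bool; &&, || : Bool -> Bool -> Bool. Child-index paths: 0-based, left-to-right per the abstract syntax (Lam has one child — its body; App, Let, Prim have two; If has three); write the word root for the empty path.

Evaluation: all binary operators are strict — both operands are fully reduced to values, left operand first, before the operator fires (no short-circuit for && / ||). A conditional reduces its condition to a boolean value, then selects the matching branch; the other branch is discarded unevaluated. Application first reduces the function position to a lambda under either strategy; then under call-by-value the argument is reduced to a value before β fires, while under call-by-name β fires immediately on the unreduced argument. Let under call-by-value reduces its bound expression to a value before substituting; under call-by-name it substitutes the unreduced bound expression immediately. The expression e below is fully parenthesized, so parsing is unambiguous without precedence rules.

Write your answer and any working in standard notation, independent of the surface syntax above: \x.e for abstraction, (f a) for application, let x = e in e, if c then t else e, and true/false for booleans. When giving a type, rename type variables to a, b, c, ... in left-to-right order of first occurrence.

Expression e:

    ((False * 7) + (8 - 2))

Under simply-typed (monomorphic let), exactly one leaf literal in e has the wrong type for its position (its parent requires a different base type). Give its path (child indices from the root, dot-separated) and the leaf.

Answer: 0.0 : false

Trace:
  unify Bool ~ Int
  FAIL: mismatch Bool ~ Int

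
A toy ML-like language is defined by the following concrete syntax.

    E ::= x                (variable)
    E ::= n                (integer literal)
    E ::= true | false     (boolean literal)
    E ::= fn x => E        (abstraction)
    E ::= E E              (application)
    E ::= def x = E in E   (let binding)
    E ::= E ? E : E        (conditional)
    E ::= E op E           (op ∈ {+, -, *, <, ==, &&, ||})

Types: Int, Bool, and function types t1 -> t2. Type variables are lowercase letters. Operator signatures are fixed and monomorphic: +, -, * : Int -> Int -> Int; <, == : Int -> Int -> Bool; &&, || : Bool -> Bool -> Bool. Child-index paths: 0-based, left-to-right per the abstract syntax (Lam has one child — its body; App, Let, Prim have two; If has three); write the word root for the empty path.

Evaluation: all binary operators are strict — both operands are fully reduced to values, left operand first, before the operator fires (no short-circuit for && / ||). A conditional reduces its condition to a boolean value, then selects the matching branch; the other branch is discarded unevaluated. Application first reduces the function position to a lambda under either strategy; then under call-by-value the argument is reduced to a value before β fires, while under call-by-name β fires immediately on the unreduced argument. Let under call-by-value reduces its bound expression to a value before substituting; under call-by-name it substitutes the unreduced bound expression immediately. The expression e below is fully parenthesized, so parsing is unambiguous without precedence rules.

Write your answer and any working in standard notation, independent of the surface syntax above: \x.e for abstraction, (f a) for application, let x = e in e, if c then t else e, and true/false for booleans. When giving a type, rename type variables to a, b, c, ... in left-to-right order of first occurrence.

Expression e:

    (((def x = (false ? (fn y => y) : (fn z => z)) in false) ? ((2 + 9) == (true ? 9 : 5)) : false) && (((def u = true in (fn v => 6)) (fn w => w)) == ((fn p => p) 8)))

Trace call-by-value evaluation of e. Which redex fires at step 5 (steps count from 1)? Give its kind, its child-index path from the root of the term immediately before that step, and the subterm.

Answer: beta at 1.0 : ((\v.6) (\w.w))

Working:
step 0: ((if (let x = (if false then (\y.y) else (\z.z)) in false) then ((2 + 9) == (if true then 9 else 5)) else false) && (((let u = true in (\v.6)) (\w.w)) == ((\p.p) 8)))
step 1: [if@0.0.0] ((if (let x = (\z.z) in false) then ((2 + 9) == (if true then 9 else 5)) else false) && (((let u = true in (\v.6)) (\w.w)) == ((\p.p) 8)))
step 2: [let@0.0] ((if false then ((2 + 9) == (if true then 9 else 5)) else false) && (((let u = true in (\v.6)) (\w.w)) == ((\p.p) 8)))
step 3: [if@0] (false && (((let u = true in (\v.6)) (\w.w)) == ((\p.p) 8)))
step 4: [let@1.0.0] (false && (((\v.6) (\w.w)) == ((\p.p) 8)))
step 5: [beta@1.0] (false && (6 == ((\p.p) 8)))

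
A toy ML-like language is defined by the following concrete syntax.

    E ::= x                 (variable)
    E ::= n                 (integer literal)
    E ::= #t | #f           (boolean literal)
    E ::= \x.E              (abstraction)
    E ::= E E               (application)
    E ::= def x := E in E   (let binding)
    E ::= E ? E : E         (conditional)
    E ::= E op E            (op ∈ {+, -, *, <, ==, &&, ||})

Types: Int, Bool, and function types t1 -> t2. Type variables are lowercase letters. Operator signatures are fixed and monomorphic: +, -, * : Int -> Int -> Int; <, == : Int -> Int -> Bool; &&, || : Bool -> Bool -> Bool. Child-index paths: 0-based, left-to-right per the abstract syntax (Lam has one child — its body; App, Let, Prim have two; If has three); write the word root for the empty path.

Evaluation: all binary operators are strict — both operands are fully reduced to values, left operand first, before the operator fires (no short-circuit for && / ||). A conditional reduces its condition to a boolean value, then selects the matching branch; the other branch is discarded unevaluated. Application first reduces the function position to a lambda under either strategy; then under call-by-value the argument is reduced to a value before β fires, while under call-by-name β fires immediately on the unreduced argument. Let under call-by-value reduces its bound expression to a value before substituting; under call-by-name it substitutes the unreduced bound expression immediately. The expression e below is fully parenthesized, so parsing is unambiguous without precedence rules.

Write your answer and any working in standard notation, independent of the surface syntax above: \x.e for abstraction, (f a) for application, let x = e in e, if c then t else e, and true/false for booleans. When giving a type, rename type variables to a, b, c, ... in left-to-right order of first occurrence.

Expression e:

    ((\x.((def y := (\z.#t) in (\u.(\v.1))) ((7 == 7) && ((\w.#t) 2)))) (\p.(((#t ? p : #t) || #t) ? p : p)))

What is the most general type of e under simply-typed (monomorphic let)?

Answer: a -> Int

Derivation:
\z._ : b -> Bool
let y : b -> Bool
\v._ : d -> Int
\u._ : c -> d -> Int
  unify Int ~ Int
  unify Int ~ Int
  unify Bool ~ Bool
\w._ : e -> Bool
  unify e -> Bool ~ Int -> f
  unify e ~ Int
  unify Bool ~ f
_ _ : Bool
  unify Bool ~ Bool
  unify c -> d -> Int ~ Bool -> g
  unify c ~ Bool
  unify d -> Int ~ g
_ _ : d -> Int
\x._ : a -> d -> Int
  unify Bool ~ Bool
p : h
  unify h ~ Bool
  unify Bool ~ Bool
  unify Bool ~ Bool
  unify Bool ~ Bool
p : Bool
p : Bool
  unify Bool ~ Bool
\p._ : Bool -> Bool
  unify a -> d -> Int ~ (Bool -> Bool) -> i
  unify a ~ Bool -> Bool
  unify d -> Int ~ i
_ _ : d -> Int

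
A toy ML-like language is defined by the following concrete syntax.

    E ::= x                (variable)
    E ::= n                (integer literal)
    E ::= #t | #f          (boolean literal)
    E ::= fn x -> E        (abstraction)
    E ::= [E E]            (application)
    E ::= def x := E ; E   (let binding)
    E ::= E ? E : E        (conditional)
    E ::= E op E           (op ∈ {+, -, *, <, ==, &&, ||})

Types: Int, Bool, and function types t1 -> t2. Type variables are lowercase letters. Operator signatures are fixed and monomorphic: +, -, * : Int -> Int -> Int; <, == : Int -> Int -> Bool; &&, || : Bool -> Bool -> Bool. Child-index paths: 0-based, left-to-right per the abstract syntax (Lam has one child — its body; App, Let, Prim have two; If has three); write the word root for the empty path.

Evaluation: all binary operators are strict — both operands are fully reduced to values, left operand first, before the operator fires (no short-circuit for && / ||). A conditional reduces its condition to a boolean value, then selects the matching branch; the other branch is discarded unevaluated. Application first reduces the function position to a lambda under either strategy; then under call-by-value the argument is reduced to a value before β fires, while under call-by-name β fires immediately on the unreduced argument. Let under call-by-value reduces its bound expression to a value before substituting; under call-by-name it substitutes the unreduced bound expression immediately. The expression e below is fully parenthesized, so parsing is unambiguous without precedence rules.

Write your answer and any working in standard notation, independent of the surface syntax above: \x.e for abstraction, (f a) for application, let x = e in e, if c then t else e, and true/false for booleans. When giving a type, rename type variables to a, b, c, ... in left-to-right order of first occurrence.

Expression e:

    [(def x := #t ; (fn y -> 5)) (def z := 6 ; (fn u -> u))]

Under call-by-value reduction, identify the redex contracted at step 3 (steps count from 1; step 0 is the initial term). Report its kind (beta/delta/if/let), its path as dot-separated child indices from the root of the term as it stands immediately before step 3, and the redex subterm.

Derivation:
step 0: ((let x = true in (\y.5)) (let z = 6 in (\u.u)))
step 1: [let@0] ((\y.5) (let z = 6 in (\u.u)))
step 2: [let@1] ((\y.5) (\u.u))
step 3: [beta@root] 5

Answer: beta at root : ((\y.5) (\u.u))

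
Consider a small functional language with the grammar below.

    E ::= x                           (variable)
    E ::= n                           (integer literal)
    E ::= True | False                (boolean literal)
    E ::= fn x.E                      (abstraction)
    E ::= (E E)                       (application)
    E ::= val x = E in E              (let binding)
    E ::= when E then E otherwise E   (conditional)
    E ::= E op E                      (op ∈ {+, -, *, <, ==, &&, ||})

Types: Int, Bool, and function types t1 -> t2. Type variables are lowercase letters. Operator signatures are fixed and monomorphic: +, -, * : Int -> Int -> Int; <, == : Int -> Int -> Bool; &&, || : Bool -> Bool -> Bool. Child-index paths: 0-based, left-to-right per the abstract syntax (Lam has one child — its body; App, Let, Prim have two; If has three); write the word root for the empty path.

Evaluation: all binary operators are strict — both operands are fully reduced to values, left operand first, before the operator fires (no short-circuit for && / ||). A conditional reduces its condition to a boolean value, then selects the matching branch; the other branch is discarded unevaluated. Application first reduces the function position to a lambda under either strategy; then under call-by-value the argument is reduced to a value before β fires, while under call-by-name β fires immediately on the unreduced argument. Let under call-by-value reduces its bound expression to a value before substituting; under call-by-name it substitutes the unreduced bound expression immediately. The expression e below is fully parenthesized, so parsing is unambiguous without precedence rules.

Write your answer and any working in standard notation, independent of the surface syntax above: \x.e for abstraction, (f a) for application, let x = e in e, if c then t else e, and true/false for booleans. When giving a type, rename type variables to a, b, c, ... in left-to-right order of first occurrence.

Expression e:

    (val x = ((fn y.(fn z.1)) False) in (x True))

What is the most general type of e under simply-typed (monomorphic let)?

Trace:
\z._ : b -> Int
\y._ : a -> b -> Int
  unify a -> b -> Int ~ Bool -> c
  unify a ~ Bool
  unify b -> Int ~ c
_ _ : b -> Int
let x : b -> Int
x : b -> Int
  unify b -> Int ~ Bool -> d
  unify b ~ Bool
  unify Int ~ d
_ _ : Int

Answer: Int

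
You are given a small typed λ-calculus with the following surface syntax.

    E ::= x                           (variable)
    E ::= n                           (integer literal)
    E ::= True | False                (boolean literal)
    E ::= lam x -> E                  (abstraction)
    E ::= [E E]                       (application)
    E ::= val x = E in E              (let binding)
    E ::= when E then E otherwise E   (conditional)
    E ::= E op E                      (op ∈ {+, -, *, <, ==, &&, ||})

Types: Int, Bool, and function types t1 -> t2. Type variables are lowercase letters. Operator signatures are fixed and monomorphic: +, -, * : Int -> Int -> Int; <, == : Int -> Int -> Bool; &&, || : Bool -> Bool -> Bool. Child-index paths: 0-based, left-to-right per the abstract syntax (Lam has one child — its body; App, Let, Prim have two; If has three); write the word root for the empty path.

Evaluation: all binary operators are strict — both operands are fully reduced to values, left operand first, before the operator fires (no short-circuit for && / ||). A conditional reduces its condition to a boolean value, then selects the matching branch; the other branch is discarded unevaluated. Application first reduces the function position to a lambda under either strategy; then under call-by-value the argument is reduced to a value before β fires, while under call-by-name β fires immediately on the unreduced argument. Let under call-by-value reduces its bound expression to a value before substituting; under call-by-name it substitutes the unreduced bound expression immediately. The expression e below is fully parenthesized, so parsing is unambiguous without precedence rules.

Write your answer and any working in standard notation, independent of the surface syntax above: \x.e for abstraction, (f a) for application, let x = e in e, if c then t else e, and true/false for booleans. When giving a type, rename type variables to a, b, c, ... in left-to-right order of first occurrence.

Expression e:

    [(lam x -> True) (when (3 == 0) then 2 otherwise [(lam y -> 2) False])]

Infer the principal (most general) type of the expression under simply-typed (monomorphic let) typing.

Derivation:
\x._ : a -> Bool
  unify Int ~ Int
  unify Int ~ Int
  unify Bool ~ Bool
\y._ : b -> Int
  unify b -> Int ~ Bool -> c
  unify b ~ Bool
  unify Int ~ c
_ _ : Int
  unify Int ~ Int
  unify a -> Bool ~ Int -> d
  unify a ~ Int
  unify Bool ~ d
_ _ : Bool

Answer: Bool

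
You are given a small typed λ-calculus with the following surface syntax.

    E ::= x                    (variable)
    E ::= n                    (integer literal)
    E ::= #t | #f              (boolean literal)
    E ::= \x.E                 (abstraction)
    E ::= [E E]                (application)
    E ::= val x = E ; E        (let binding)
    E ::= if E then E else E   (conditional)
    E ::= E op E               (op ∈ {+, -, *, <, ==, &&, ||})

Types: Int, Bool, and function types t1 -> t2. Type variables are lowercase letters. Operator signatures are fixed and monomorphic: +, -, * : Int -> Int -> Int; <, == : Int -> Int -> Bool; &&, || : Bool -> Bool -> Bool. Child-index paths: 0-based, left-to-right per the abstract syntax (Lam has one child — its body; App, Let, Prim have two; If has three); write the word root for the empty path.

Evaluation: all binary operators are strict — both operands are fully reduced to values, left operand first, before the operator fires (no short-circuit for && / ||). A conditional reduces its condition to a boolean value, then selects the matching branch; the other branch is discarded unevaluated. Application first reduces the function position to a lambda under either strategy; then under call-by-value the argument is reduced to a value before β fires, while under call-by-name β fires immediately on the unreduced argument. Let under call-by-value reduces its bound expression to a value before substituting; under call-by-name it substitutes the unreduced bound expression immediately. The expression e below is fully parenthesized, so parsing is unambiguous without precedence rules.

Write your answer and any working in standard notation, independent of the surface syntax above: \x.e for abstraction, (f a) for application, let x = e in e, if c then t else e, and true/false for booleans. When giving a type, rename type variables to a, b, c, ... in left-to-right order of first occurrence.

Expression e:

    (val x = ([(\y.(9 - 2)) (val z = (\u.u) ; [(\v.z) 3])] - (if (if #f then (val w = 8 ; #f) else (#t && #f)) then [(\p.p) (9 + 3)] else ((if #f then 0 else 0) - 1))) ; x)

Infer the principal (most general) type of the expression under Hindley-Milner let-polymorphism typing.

Derivation:
  unify Int ~ Int
  unify Int ~ Int
\y._ : a -> Int
u : b
\u._ : b -> b
let z : forall. b -> b
z : d -> d
\v._ : c -> d -> d
  unify c -> d -> d ~ Int -> e
  unify c ~ Int
  unify d -> d ~ e
_ _ : d -> d
  unify a -> Int ~ (d -> d) -> f
  unify a ~ d -> d
  unify Int ~ f
_ _ : Int
  unify Int ~ Int
  unify Bool ~ Bool
let w : Int
  unify Bool ~ Bool
  unify Bool ~ Bool
  unify Bool ~ Bool
  unify Bool ~ Bool
p : g
\p._ : g -> g
  unify Int ~ Int
  unify Int ~ Int
  unify g -> g ~ Int -> h
  unify g ~ Int
  unify Int ~ h
_ _ : Int
  unify Bool ~ Bool
  unify Int ~ Int
  unify Int ~ Int
  unify Int ~ Int
  unify Int ~ Int
  unify Int ~ Int
let x : Int
x : Int

Answer: Int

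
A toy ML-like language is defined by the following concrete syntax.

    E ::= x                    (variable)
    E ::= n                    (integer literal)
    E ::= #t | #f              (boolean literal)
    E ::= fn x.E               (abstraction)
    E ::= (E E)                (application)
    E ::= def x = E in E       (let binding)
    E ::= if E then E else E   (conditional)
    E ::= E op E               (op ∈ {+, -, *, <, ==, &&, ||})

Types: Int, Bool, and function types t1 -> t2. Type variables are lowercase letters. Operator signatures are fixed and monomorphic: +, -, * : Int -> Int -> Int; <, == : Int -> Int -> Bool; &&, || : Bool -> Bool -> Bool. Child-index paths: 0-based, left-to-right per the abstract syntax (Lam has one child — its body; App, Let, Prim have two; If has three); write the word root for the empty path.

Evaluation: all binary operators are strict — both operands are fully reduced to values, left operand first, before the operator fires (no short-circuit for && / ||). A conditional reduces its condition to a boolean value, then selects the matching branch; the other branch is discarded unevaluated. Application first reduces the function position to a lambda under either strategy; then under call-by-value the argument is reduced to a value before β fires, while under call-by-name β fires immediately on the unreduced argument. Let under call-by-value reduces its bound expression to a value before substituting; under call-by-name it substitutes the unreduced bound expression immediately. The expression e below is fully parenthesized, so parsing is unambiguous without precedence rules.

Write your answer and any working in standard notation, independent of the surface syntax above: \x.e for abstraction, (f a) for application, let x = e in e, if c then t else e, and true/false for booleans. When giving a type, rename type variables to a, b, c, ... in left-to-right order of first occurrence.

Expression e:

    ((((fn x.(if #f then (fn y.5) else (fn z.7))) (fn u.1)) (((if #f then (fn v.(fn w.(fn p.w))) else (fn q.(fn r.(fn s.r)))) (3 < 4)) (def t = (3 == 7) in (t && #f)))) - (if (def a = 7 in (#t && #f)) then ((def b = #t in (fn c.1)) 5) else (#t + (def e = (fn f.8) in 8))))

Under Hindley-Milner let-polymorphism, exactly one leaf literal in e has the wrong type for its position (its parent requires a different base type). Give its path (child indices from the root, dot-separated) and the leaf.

Answer: 1.2.0 : true

Working:
  unify Bool ~ Bool
\y._ : b -> Int
\z._ : c -> Int
  unify b -> Int ~ c -> Int
  unify b ~ c
  unify Int ~ Int
\x._ : a -> c -> Int
\u._ : d -> Int
  unify a -> c -> Int ~ (d -> Int) -> e
  unify a ~ d -> Int
  unify c -> Int ~ e
_ _ : c -> Int
  unify Bool ~ Bool
w : g
\p._ : h -> g
\w._ : g -> h -> g
\v._ : f -> g -> h -> g
r : j
\s._ : k -> j
\r._ : j -> k -> j
\q._ : i -> j -> k -> j
  unify f -> g -> h -> g ~ i -> j -> k -> j
  unify f ~ i
  unify g -> h -> g ~ j -> k -> j
  unify g ~ j
  unify h -> j ~ k -> j
  unify h ~ k
  unify j ~ j
  unify Int ~ Int
  unify Int ~ Int
  unify i -> j -> k -> j ~ Bool -> l
  unify i ~ Bool
  unify j -> k -> j ~ l
_ _ : j -> k -> j
  unify Int ~ Int
  unify Int ~ Int
let t : Bool
t : Bool
  unify Bool ~ Bool
  unify Bool ~ Bool
  unify j -> k -> j ~ Bool -> m
  unify j ~ Bool
  unify k -> Bool ~ m
_ _ : k -> Bool
  unify c -> Int ~ (k -> Bool) -> n
  unify c ~ k -> Bool
  unify Int ~ n
_ _ : Int
  unify Int ~ Int
let a : Int
  unify Bool ~ Bool
  unify Bool ~ Bool
  unify Bool ~ Bool
let b : Bool
\c._ : o -> Int
  unify o -> Int ~ Int -> p
  unify o ~ Int
  unify Int ~ p
_ _ : Int
  unify Bool ~ Int
  FAIL: mismatch Bool ~ Int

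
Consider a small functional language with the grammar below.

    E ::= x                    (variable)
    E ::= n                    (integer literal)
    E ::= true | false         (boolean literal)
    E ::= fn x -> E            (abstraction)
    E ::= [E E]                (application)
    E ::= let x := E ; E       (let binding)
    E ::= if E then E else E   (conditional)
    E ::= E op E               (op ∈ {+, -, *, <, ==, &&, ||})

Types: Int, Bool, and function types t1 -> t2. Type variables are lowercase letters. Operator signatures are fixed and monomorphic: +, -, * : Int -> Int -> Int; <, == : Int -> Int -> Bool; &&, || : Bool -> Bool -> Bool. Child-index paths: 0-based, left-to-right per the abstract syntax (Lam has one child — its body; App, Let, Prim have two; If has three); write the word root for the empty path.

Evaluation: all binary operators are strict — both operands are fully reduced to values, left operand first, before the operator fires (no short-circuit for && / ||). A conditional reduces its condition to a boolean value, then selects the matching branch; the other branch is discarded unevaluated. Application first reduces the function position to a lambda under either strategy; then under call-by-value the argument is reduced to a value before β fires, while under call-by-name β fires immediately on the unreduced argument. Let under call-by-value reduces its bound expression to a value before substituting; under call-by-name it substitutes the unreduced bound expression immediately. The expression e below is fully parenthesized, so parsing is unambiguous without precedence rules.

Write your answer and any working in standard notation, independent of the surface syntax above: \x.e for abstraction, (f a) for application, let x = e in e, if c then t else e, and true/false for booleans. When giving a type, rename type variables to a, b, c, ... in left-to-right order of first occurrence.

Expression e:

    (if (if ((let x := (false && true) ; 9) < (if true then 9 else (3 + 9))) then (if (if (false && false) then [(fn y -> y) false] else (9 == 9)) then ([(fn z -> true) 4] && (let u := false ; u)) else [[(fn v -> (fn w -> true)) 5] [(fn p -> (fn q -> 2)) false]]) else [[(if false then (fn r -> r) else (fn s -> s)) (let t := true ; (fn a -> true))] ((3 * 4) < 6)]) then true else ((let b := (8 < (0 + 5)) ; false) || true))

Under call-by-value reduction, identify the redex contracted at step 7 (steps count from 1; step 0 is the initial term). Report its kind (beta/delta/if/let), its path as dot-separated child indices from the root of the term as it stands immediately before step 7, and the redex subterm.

Working:
step 0: (if (if ((let x = (false && true) in 9) < (if true then 9 else (3 + 9))) then (if (if (false && false) then ((\y.y) false) else (9 == 9)) then (((\z.true) 4) && (let u = false in u)) else (((\v.(\w.true)) 5) ((\p.(\q.2)) false))) else (((if false then (\r.r) else (\s.s)) (let t = true in (\a.true))) ((3 * 4) < 6))) then true else ((let b = (8 < (0 + 5)) in false) || true))
step 1: [delta@0.0.0.0] (if (if ((let x = false in 9) < (if true then 9 else (3 + 9))) then (if (if (false && false) then ((\y.y) false) else (9 == 9)) then (((\z.true) 4) && (let u = false in u)) else (((\v.(\w.true)) 5) ((\p.(\q.2)) false))) else (((if false then (\r.r) else (\s.s)) (let t = true in (\a.true))) ((3 * 4) < 6))) then true else ((let b = (8 < (0 + 5)) in false) || true))
step 2: [let@0.0.0] (if (if (9 < (if true then 9 else (3 + 9))) then (if (if (false && false) then ((\y.y) false) else (9 == 9)) then (((\z.true) 4) && (let u = false in u)) else (((\v.(\w.true)) 5) ((\p.(\q.2)) false))) else (((if false then (\r.r) else (\s.s)) (let t = true in (\a.true))) ((3 * 4) < 6))) then true else ((let b = (8 < (0 + 5)) in false) || true))
step 3: [if@0.0.1] (if (if (9 < 9) then (if (if (false && false) then ((\y.y) false) else (9 == 9)) then (((\z.true) 4) && (let u = false in u)) else (((\v.(\w.true)) 5) ((\p.(\q.2)) false))) else (((if false then (\r.r) else (\s.s)) (let t = true in (\a.true))) ((3 * 4) < 6))) then true else ((let b = (8 < (0 + 5)) in false) || true))
step 4: [delta@0.0] (if (if false then (if (if (false && false) then ((\y.y) false) else (9 == 9)) then (((\z.true) 4) && (let u = false in u)) else (((\v.(\w.true)) 5) ((\p.(\q.2)) false))) else (((if false then (\r.r) else (\s.s)) (let t = true in (\a.true))) ((3 * 4) < 6))) then true else ((let b = (8 < (0 + 5)) in false) || true))
step 5: [if@0] (if (((if false then (\r.r) else (\s.s)) (let t = true in (\a.true))) ((3 * 4) < 6)) then true else ((let b = (8 < (0 + 5)) in false) || true))
step 6: [if@0.0.0] (if (((\s.s) (let t = true in (\a.true))) ((3 * 4) < 6)) then true else ((let b = (8 < (0 + 5)) in false) || true))
step 7: [let@0.0.1] (if (((\s.s) (\a.true)) ((3 * 4) < 6)) then true else ((let b = (8 < (0 + 5)) in false) || true))

Answer: let at 0.0.1 : (let t = true in (\a.true))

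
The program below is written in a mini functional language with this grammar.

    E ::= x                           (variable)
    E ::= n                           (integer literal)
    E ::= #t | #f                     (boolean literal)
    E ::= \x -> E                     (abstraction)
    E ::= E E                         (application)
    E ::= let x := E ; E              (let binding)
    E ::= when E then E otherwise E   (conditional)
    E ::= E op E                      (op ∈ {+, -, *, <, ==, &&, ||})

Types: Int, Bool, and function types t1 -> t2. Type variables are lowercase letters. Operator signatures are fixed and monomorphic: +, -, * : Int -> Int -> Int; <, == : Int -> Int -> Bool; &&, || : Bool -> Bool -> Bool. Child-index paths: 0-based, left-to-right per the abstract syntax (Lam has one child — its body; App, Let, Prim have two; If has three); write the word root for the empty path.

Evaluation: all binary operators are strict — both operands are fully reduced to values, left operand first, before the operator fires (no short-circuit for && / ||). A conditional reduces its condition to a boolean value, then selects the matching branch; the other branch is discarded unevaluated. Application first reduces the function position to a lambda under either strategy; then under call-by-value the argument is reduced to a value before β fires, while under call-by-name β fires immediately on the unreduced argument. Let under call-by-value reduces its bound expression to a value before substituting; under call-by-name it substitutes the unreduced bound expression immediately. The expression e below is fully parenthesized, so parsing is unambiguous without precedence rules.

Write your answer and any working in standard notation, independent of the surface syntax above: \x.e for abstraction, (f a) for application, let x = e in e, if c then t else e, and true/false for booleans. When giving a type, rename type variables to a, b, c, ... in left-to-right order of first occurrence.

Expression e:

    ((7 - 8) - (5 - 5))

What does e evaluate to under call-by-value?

Trace:
step 0: ((7 - 8) - (5 - 5))
step 1: [delta@0] (-1 - (5 - 5))
step 2: [delta@1] (-1 - 0)
step 3: [delta@root] -1

Answer: -1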